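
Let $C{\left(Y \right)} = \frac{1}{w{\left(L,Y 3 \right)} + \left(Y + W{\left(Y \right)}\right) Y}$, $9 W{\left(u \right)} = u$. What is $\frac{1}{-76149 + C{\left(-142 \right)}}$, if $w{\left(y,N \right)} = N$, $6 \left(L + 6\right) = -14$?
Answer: $- \frac{197806}{15062729085} \approx -1.3132 \cdot 10^{-5}$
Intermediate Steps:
$L = - \frac{25}{3}$ ($L = -6 + \frac{1}{6} \left(-14\right) = -6 - \frac{7}{3} = - \frac{25}{3} \approx -8.3333$)
$W{\left(u \right)} = \frac{u}{9}$
$C{\left(Y \right)} = \frac{1}{3 Y + \frac{10 Y^{2}}{9}}$ ($C{\left(Y \right)} = \frac{1}{Y 3 + \left(Y + \frac{Y}{9}\right) Y} = \frac{1}{3 Y + \frac{10 Y}{9} Y} = \frac{1}{3 Y + \frac{10 Y^{2}}{9}}$)
$\frac{1}{-76149 + C{\left(-142 \right)}} = \frac{1}{-76149 + \frac{9}{\left(-142\right) \left(27 + 10 \left(-142\right)\right)}} = \frac{1}{-76149 + 9 \left(- \frac{1}{142}\right) \frac{1}{27 - 1420}} = \frac{1}{-76149 + 9 \left(- \frac{1}{142}\right) \frac{1}{-1393}} = \frac{1}{-76149 + 9 \left(- \frac{1}{142}\right) \left(- \frac{1}{1393}\right)} = \frac{1}{-76149 + \frac{9}{197806}} = \frac{1}{- \frac{15062729085}{197806}} = - \frac{197806}{15062729085}$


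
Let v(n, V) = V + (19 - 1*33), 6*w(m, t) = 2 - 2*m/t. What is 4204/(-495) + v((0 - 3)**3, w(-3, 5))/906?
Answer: -127183/14949 ≈ -8.5078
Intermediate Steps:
w(m, t) = 1/3 - m/(3*t) (w(m, t) = (2 - 2*m/t)/6 = 1/3 - m/(3*t))
v(n, V) = -14 + V (v(n, V) = V + (19 - 33) = V - 14 = -14 + V)
4204/(-495) + v((0 - 3)**3, w(-3, 5))/906 = 4204/(-495) + (-14 + (1/3)*(5 - 1*(-3))/5)/906 = 4204*(-1/495) + (-14 + (1/3)*(1/5)*(5 + 3))*(1/906) = -4204/495 + (-14 + (1/3)*(1/5)*8)*(1/906) = -4204/495 + (-14 + 8/15)*(1/906) = -4204/495 - 202/15*1/906 = -4204/495 - 101/6795 = -127183/14949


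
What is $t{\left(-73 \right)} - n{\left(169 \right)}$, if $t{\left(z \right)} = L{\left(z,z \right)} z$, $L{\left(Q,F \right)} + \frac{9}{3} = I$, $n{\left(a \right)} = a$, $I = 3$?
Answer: $-169$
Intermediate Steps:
$L{\left(Q,F \right)} = 0$ ($L{\left(Q,F \right)} = -3 + 3 = 0$)
$t{\left(z \right)} = 0$ ($t{\left(z \right)} = 0 z = 0$)
$t{\left(-73 \right)} - n{\left(169 \right)} = 0 - 169 = -169$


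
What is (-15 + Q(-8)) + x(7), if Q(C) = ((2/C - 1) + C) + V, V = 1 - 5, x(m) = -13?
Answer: -165/4 ≈ -41.250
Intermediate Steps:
V = -4
Q(C) = -5 + C + 2/C (Q(C) = ((2/C - 1) + C) - 4 = ((-1 + 2/C) + C) - 4 = (-1 + C + 2/C) - 4 = -5 + C + 2/C)
(-15 + Q(-8)) + x(7) = (-15 + (-5 - 8 + 2/(-8))) - 13 = (-15 + (-5 - 8 + 2*(-⅛))) - 13 = (-15 + (-5 - 8 - ¼)) - 13 = (-15 - 53/4) - 13 = -113/4 - 13 = -165/4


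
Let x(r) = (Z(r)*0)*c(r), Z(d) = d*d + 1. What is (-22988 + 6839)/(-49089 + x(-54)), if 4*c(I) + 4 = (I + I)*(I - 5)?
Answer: 5383/16363 ≈ 0.32897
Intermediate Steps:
c(I) = -1 + I*(-5 + I)/2 (c(I) = -1 + ((I + I)*(I - 5))/4 = -1 + ((2*I)*(-5 + I))/4 = -1 + (2*I*(-5 + I))/4 = -1 + I*(-5 + I)/2)
Z(d) = 1 + d² (Z(d) = d² + 1 = 1 + d²)
x(r) = 0 (x(r) = ((1 + r²)*0)*(-1 + r²/2 - 5*r/2) = 0*(-1 + r²/2 - 5*r/2) = 0)
(-22988 + 6839)/(-49089 + x(-54)) = (-22988 + 6839)/(-49089 + 0) = -16149/(-49089) = -16149*(-1/49089) = 5383/16363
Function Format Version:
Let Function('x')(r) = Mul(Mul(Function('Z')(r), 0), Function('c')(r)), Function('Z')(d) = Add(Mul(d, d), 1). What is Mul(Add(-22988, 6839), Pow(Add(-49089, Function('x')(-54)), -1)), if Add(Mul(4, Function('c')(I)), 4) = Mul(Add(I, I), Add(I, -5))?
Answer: Rational(5383, 16363) ≈ 0.32897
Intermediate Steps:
Function('c')(I) = Add(-1, Mul(Rational(1, 2), I, Add(-5, I))) (Function('c')(I) = Add(-1, Mul(Rational(1, 4), Mul(Add(I, I), Add(I, -5)))) = Add(-1, Mul(Rational(1, 4), Mul(Mul(2, I), Add(-5, I)))) = Add(-1, Mul(Rational(1, 4), Mul(2, I, Add(-5, I)))) = Add(-1, Mul(Rational(1, 2), I, Add(-5, I))))
Function('Z')(d) = Add(1, Pow(d, 2)) (Function('Z')(d) = Add(Pow(d, 2), 1) = Add(1, Pow(d, 2)))
Function('x')(r) = 0 (Function('x')(r) = Mul(Mul(Add(1, Pow(r, 2)), 0), Add(-1, Mul(Rational(1, 2), Pow(r, 2)), Mul(Rational(-5, 2), r))) = Mul(0, Add(-1, Mul(Rational(1, 2), Pow(r, 2)), Mul(Rational(-5, 2), r))) = 0)
Mul(Add(-22988, 6839), Pow(Add(-49089, Function('x')(-54)), -1)) = Mul(Add(-22988, 6839), Pow(Add(-49089, 0), -1)) = Mul(-16149, Pow(-49089, -1)) = Mul(-16149, Rational(-1, 49089)) = Rational(5383, 16363)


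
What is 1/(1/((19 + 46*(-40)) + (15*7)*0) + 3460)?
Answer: 1821/6300659 ≈ 0.00028902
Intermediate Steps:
1/(1/((19 + 46*(-40)) + (15*7)*0) + 3460) = 1/(1/((19 - 1840) + 105*0) + 3460) = 1/(1/(-1821 + 0) + 3460) = 1/(1/(-1821) + 3460) = 1/(-1/1821 + 3460) = 1/(6300659/1821) = 1821/6300659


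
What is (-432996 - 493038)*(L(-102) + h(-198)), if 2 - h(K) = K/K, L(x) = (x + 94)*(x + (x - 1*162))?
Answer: -2712353586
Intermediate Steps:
L(x) = (-162 + 2*x)*(94 + x) (L(x) = (94 + x)*(x + (x - 162)) = (94 + x)*(x + (-162 + x)) = (94 + x)*(-162 + 2*x) = (-162 + 2*x)*(94 + x))
h(K) = 1 (h(K) = 2 - K/K = 2 - 1*1 = 2 - 1 = 1)
(-432996 - 493038)*(L(-102) + h(-198)) = (-432996 - 493038)*((-15228 + 2*(-102)² + 26*(-102)) + 1) = -926034*((-15228 + 2*10404 - 2652) + 1) = -926034*((-15228 + 20808 - 2652) + 1) = -926034*(2928 + 1) = -926034*2929 = -2712353586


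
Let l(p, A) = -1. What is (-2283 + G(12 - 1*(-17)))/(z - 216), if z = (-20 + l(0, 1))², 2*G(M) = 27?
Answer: -1513/150 ≈ -10.087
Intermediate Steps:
G(M) = 27/2 (G(M) = (½)*27 = 27/2)
z = 441 (z = (-20 - 1)² = (-21)² = 441)
(-2283 + G(12 - 1*(-17)))/(z - 216) = (-2283 + 27/2)/(441 - 216) = -4539/2/225 = -4539/2*1/225 = -1513/150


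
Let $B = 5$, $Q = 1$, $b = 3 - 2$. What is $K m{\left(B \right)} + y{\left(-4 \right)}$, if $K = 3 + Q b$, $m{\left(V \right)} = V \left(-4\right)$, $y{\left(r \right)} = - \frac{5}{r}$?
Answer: $- \frac{315}{4} \approx -78.75$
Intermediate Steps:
$b = 1$ ($b = 3 - 2 = 1$)
$m{\left(V \right)} = - 4 V$
$K = 4$ ($K = 3 + 1 \cdot 1 = 3 + 1 = 4$)
$K m{\left(B \right)} + y{\left(-4 \right)} = 4 \left(\left(-4\right) 5\right) - \frac{5}{-4} = 4 \left(-20\right) - - \frac{5}{4} = -80 + \frac{5}{4} = - \frac{315}{4}$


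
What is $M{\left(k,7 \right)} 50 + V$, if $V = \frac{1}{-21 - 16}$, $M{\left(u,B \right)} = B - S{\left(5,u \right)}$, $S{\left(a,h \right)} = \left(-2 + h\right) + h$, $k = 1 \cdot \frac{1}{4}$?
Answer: $\frac{15724}{37} \approx 424.97$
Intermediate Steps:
$k = \frac{1}{4}$ ($k = 1 \cdot \frac{1}{4} = \frac{1}{4} \approx 0.25$)
$S{\left(a,h \right)} = -2 + 2 h$
$M{\left(u,B \right)} = 2 + B - 2 u$ ($M{\left(u,B \right)} = B - \left(-2 + 2 u\right) = 2 + B - 2 u$)
$V = - \frac{1}{37}$ ($V = \frac{1}{-37} = - \frac{1}{37} \approx -0.027027$)
$M{\left(k,7 \right)} 50 + V = \left(2 + 7 - \frac{1}{2}\right) 50 - \frac{1}{37} = \frac{17}{2} \cdot 50 - \frac{1}{37} = 425 - \frac{1}{37} = \frac{15724}{37}$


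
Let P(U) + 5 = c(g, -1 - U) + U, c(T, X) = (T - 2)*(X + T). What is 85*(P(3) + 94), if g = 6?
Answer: 8500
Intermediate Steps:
c(T, X) = (-2 + T)*(T + X)
P(U) = 15 - 3*U (P(U) = -5 + ((6**2 - 2*6 - 2*(-1 - U) + 6*(-1 - U)) + U) = -5 + ((36 - 12 + (2 + 2*U) + (-6 - 6*U)) + U) = -5 + ((20 - 4*U) + U) = -5 + (20 - 3*U) = 15 - 3*U)
85*(P(3) + 94) = 85*((15 - 3*3) + 94) = 85*((15 - 9) + 94) = 85*(6 + 94) = 85*100 = 8500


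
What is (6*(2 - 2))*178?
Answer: 0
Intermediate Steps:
(6*(2 - 2))*178 = (6*0)*178 = 0*178 = 0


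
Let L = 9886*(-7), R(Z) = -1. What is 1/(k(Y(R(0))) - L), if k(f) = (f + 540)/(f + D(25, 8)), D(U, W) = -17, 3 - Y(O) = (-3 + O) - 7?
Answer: 3/207052 ≈ 1.4489e-5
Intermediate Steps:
Y(O) = 13 - O (Y(O) = 3 - ((-3 + O) - 7) = 3 - (-10 + O) = 3 + (10 - O) = 13 - O)
L = -69202
k(f) = (540 + f)/(-17 + f) (k(f) = (f + 540)/(f - 17) = (540 + f)/(-17 + f))
1/(k(Y(R(0))) - L) = 1/((540 + (13 - 1*(-1)))/(-17 + (13 - 1*(-1))) - 1*(-69202)) = 1/((540 + (13 + 1))/(-17 + (13 + 1)) + 69202) = 1/((540 + 14)/(-17 + 14) + 69202) = 1/(554/(-3) + 69202) = 1/(-1/3*554 + 69202) = 1/(-554/3 + 69202) = 1/(207052/3) = 3/207052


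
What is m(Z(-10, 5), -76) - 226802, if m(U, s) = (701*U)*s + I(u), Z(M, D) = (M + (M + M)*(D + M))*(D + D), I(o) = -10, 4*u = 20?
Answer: -48175212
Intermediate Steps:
u = 5 (u = (¼)*20 = 5)
Z(M, D) = 2*D*(M + 2*M*(D + M)) (Z(M, D) = (M + (2*M)*(D + M))*(2*D) = (M + 2*M*(D + M))*(2*D) = 2*D*(M + 2*M*(D + M)))
m(U, s) = -10 + 701*U*s (m(U, s) = (701*U)*s - 10 = 701*U*s - 10 = -10 + 701*U*s)
m(Z(-10, 5), -76) - 226802 = (-10 + 701*(2*5*(-10)*(1 + 2*5 + 2*(-10)))*(-76)) - 226802 = (-10 + 701*(2*5*(-10)*(1 + 10 - 20))*(-76)) - 226802 = (-10 + 701*(2*5*(-10)*(-9))*(-76)) - 226802 = (-10 + 701*900*(-76)) - 226802 = (-10 - 47948400) - 226802 = -47948410 - 226802 = -48175212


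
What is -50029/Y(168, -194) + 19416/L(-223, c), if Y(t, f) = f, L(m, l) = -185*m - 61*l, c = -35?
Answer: 1087262507/4208830 ≈ 258.33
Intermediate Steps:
-50029/Y(168, -194) + 19416/L(-223, c) = -50029/(-194) + 19416/(-185*(-223) - 61*(-35)) = -50029*(-1/194) + 19416/(41255 + 2135) = 50029/194 + 19416/43390 = 50029/194 + 19416*(1/43390) = 50029/194 + 9708/21695 = 1087262507/4208830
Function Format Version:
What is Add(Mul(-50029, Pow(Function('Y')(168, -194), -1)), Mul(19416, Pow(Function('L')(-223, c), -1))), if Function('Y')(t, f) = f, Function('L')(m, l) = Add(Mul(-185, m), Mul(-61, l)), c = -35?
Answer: Rational(1087262507, 4208830) ≈ 258.33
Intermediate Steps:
Add(Mul(-50029, Pow(Function('Y')(168, -194), -1)), Mul(19416, Pow(Function('L')(-223, c), -1))) = Add(Mul(-50029, Pow(-194, -1)), Mul(19416, Pow(Add(Mul(-185, -223), Mul(-61, -35)), -1))) = Add(Mul(-50029, Rational(-1, 194)), Mul(19416, Pow(Add(41255, 2135), -1))) = Add(Rational(50029, 194), Mul(19416, Pow(43390, -1))) = Add(Rational(50029, 194), Mul(19416, Rational(1, 43390))) = Add(Rational(50029, 194), Rational(9708, 21695)) = Rational(1087262507, 4208830)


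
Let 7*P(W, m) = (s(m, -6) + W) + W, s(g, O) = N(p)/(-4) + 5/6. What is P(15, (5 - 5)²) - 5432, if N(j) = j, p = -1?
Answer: -455915/84 ≈ -5427.6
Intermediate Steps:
s(g, O) = 13/12 (s(g, O) = -1/(-4) + 5/6 = -1*(-¼) + 5*(⅙) = ¼ + ⅚ = 13/12)
P(W, m) = 13/84 + 2*W/7 (P(W, m) = ((13/12 + W) + W)/7 = (13/12 + 2*W)/7 = 13/84 + 2*W/7)
P(15, (5 - 5)²) - 5432 = (13/84 + (2/7)*15) - 5432 = (13/84 + 30/7) - 5432 = 373/84 - 5432 = -455915/84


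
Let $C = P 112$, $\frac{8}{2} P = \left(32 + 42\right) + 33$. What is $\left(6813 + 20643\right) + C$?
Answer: $30452$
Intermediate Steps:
$P = \frac{107}{4}$ ($P = \frac{\left(32 + 42\right) + 33}{4} = \frac{74 + 33}{4} = \frac{1}{4} \cdot 107 = \frac{107}{4} \approx 26.75$)
$C = 2996$ ($C = \frac{107}{4} \cdot 112 = 2996$)
$\left(6813 + 20643\right) + C = \left(6813 + 20643\right) + 2996 = 27456 + 2996 = 30452$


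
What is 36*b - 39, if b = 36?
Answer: 1257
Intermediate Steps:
36*b - 39 = 36*36 - 39 = 1296 - 39 = 1257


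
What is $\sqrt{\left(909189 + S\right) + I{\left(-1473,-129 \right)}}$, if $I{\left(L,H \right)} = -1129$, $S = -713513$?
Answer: $\sqrt{194547} \approx 441.07$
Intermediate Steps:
$\sqrt{\left(909189 + S\right) + I{\left(-1473,-129 \right)}} = \sqrt{\left(909189 - 713513\right) - 1129} = \sqrt{195676 - 1129} = \sqrt{194547}$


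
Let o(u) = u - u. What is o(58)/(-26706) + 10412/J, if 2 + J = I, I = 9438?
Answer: 2603/2359 ≈ 1.1034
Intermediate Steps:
o(u) = 0
J = 9436 (J = -2 + 9438 = 9436)
o(58)/(-26706) + 10412/J = 0/(-26706) + 10412/9436 = 0*(-1/26706) + 10412*(1/9436) = 0 + 2603/2359 = 2603/2359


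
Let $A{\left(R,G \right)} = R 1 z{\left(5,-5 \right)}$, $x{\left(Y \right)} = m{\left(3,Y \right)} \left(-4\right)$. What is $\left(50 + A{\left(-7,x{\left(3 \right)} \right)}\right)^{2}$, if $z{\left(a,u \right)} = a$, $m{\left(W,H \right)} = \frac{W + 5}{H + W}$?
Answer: $225$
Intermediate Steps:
$m{\left(W,H \right)} = \frac{5 + W}{H + W}$
$x{\left(Y \right)} = - \frac{32}{3 + Y}$ ($x{\left(Y \right)} = \frac{5 + 3}{Y + 3} \left(-4\right) = \frac{1}{3 + Y} 8 \left(-4\right) = \frac{8}{3 + Y} \left(-4\right) = - \frac{32}{3 + Y}$)
$A{\left(R,G \right)} = 5 R$ ($A{\left(R,G \right)} = R 1 \cdot 5 = R 5 = 5 R$)
$\left(50 + A{\left(-7,x{\left(3 \right)} \right)}\right)^{2} = \left(50 + 5 \left(-7\right)\right)^{2} = \left(50 - 35\right)^{2} = 15^{2} = 225$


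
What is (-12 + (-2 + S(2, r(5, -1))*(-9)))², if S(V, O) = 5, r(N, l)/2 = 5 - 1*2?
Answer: 3481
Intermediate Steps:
r(N, l) = 6 (r(N, l) = 2*(5 - 1*2) = 2*(5 - 2) = 2*3 = 6)
(-12 + (-2 + S(2, r(5, -1))*(-9)))² = (-12 + (-2 + 5*(-9)))² = (-12 + (-2 - 45))² = (-12 - 47)² = (-59)² = 3481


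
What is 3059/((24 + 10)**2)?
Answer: 3059/1156 ≈ 2.6462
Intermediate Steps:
3059/((24 + 10)**2) = 3059/(34**2) = 3059/1156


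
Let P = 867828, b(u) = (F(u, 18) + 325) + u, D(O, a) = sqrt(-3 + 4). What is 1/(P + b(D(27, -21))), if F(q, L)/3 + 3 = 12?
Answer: 1/868181 ≈ 1.1518e-6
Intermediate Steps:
F(q, L) = 27 (F(q, L) = -9 + 3*12 = -9 + 36 = 27)
D(O, a) = 1 (D(O, a) = sqrt(1) = 1)
b(u) = 352 + u (b(u) = (27 + 325) + u = 352 + u)
1/(P + b(D(27, -21))) = 1/(867828 + (352 + 1)) = 1/(867828 + 353) = 1/868181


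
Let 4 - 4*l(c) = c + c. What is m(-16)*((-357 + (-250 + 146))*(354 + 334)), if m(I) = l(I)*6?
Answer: -17127072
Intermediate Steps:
l(c) = 1 - c/2 (l(c) = 1 - (c + c)/4 = 1 - c/2)
m(I) = 6 - 3*I (m(I) = (1 - I/2)*6 = 6 - 3*I)
m(-16)*((-357 + (-250 + 146))*(354 + 334)) = (6 - 3*(-16))*((-357 + (-250 + 146))*(354 + 334)) = (6 + 48)*((-357 - 104)*688) = 54*(-461*688) = 54*(-317168) = -17127072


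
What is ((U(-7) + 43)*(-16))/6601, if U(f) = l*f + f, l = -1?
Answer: -688/6601 ≈ -0.10423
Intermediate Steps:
U(f) = 0 (U(f) = -f + f = 0)
((U(-7) + 43)*(-16))/6601 = ((0 + 43)*(-16))/6601 = (43*(-16))*(1/6601) = -688*1/6601 = -688/6601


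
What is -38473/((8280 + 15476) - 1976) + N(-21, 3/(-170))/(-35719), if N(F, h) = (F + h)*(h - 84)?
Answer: -44376495671/24438085650 ≈ -1.8159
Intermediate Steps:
N(F, h) = (-84 + h)*(F + h) (N(F, h) = (F + h)*(-84 + h) = (-84 + h)*(F + h))
-38473/((8280 + 15476) - 1976) + N(-21, 3/(-170))/(-35719) = -38473/((8280 + 15476) - 1976) + ((3/(-170))² - 84*(-21) - 252/(-170) - 63/(-170))/(-35719) = -38473/(23756 - 1976) + ((3*(-1/170))² + 1764 - 252*(-1)/170 - 63*(-1)/170)*(-1/35719) = -38473/21780 + ((-3/170)² + 1764 - 84*(-3/170) - 21*(-3/170))*(-1/35719) = -38473*1/21780 + (9/28900 + 1764 + 126/85 + 63/170)*(-1/35719) = -38473/21780 + (51033159/28900)*(-1/35719) = -38473/21780 - 2218833/44881700 = -44376495671/24438085650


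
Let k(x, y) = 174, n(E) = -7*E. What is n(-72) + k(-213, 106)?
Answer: 678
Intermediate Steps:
n(-72) + k(-213, 106) = -7*(-72) + 174 = 504 + 174 = 678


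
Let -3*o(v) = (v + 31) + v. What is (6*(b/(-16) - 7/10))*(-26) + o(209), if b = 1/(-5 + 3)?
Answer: -5441/120 ≈ -45.342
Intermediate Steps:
o(v) = -31/3 - 2*v/3 (o(v) = -((v + 31) + v)/3 = -((31 + v) + v)/3 = -(31 + 2*v)/3 = -31/3 - 2*v/3)
b = -½ (b = 1/(-2) = -½ ≈ -0.50000)
(6*(b/(-16) - 7/10))*(-26) + o(209) = (6*(-½/(-16) - 7/10))*(-26) + (-31/3 - ⅔*209) = (6*(-½*(-1/16) - 7*⅒))*(-26) + (-31/3 - 418/3) = (6*(1/32 - 7/10))*(-26) - 449/3 = (6*(-107/160))*(-26) - 449/3 = -321/80*(-26) - 449/3 = 4173/40 - 449/3 = -5441/120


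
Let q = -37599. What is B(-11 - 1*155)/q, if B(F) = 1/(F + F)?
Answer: 1/12482868 ≈ 8.0110e-8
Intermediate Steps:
B(F) = 1/(2*F)
B(-11 - 1*155)/q = (1/(2*(-11 - 1*155)))/(-37599) = (1/(2*(-11 - 155)))*(-1/37599) = ((½)/(-166))*(-1/37599) = ((½)*(-1/166))*(-1/37599) = -1/332*(-1/37599) = 1/12482868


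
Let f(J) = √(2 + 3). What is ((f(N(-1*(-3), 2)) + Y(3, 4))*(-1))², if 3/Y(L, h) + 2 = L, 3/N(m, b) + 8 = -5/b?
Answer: 14 + 6*√5 ≈ 27.416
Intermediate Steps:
N(m, b) = 3/(-8 - 5/b)
f(J) = √5
Y(L, h) = 3/(-2 + L)
((f(N(-1*(-3), 2)) + Y(3, 4))*(-1))² = ((√5 + 3/(-2 + 3))*(-1))² = ((√5 + 3/1)*(-1))² = ((√5 + 3*1)*(-1))² = ((√5 + 3)*(-1))² = ((3 + √5)*(-1))² = (-3 - √5)²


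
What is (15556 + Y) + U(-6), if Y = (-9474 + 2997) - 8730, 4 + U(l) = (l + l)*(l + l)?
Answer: 489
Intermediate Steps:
U(l) = -4 + 4*l² (U(l) = -4 + (l + l)*(l + l) = -4 + (2*l)*(2*l) = -4 + 4*l²)
Y = -15207 (Y = -6477 - 8730 = -15207)
(15556 + Y) + U(-6) = (15556 - 15207) + (-4 + 4*(-6)²) = 349 + (-4 + 4*36) = 349 + (-4 + 144) = 349 + 140 = 489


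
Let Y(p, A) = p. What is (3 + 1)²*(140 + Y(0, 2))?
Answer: 2240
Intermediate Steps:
(3 + 1)²*(140 + Y(0, 2)) = (3 + 1)²*(140 + 0) = 4²*140 = 16*140 = 2240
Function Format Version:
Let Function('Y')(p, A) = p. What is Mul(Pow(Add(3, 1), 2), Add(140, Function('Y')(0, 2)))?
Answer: 2240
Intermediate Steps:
Mul(Pow(Add(3, 1), 2), Add(140, Function('Y')(0, 2))) = Mul(Pow(Add(3, 1), 2), Add(140, 0)) = Mul(Pow(4, 2), 140) = Mul(16, 140) = 2240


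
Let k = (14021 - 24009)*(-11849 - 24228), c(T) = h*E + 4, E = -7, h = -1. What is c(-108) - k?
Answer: -360337065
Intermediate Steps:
c(T) = 11 (c(T) = -1*(-7) + 4 = 7 + 4 = 11)
k = 360337076 (k = -9988*(-36077) = 360337076)
c(-108) - k = 11 - 1*360337076 = 11 - 360337076 = -360337065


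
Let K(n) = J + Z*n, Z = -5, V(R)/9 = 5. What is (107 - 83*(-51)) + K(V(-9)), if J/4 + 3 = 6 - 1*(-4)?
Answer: 4143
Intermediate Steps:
J = 28 (J = -12 + 4*(6 - 1*(-4)) = -12 + 4*(6 + 4) = -12 + 4*10 = -12 + 40 = 28)
V(R) = 45 (V(R) = 9*5 = 45)
K(n) = 28 - 5*n
(107 - 83*(-51)) + K(V(-9)) = (107 - 83*(-51)) + (28 - 5*45) = (107 + 4233) + (28 - 225) = 4340 - 197 = 4143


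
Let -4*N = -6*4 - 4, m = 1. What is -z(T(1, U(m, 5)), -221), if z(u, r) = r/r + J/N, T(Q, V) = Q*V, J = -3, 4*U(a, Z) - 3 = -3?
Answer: -4/7 ≈ -0.57143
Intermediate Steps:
U(a, Z) = 0 (U(a, Z) = 3/4 + (1/4)*(-3) = 3/4 - 3/4 = 0)
N = 7 (N = -(-6*4 - 4)/4 = -(-24 - 4)/4 = -1/4*(-28) = 7)
z(u, r) = 4/7 (z(u, r) = r/r - 3/7 = 1 - 3*1/7 = 1 - 3/7 = 4/7)
-z(T(1, U(m, 5)), -221) = -1*4/7 = -4/7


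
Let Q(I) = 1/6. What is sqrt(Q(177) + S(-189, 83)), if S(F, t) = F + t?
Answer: I*sqrt(3810)/6 ≈ 10.288*I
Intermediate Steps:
Q(I) = 1/6
sqrt(Q(177) + S(-189, 83)) = sqrt(1/6 + (-189 + 83)) = sqrt(1/6 - 106) = sqrt(-635/6) = I*sqrt(3810)/6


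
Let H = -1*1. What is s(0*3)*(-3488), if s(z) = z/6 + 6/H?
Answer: 20928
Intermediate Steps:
H = -1
s(z) = -6 + z/6 (s(z) = z/6 + 6/(-1) = z*(⅙) + 6*(-1) = z/6 - 6 = -6 + z/6)
s(0*3)*(-3488) = (-6 + (0*3)/6)*(-3488) = (-6 + (⅙)*0)*(-3488) = (-6 + 0)*(-3488) = -6*(-3488) = 20928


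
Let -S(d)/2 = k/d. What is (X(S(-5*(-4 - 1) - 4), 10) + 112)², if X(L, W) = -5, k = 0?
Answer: 11449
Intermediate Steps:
S(d) = 0 (S(d) = -0/d = -2*0 = 0)
(X(S(-5*(-4 - 1) - 4), 10) + 112)² = (-5 + 112)² = 107² = 11449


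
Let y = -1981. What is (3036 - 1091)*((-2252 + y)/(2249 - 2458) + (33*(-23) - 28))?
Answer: -311686250/209 ≈ -1.4913e+6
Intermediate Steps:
(3036 - 1091)*((-2252 + y)/(2249 - 2458) + (33*(-23) - 28)) = (3036 - 1091)*((-2252 - 1981)/(2249 - 2458) + (33*(-23) - 28)) = 1945*(-4233/(-209) + (-759 - 28)) = 1945*(-4233*(-1/209) - 787) = 1945*(4233/209 - 787) = 1945*(-160250/209) = -311686250/209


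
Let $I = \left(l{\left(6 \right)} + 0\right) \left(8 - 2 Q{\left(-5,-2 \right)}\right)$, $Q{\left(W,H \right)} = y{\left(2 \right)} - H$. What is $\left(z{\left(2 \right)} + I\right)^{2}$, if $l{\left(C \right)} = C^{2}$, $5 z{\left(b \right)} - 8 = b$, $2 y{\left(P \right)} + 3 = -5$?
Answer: $188356$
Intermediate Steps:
$y{\left(P \right)} = -4$ ($y{\left(P \right)} = - \frac{3}{2} + \frac{1}{2} \left(-5\right) = - \frac{3}{2} - \frac{5}{2} = -4$)
$Q{\left(W,H \right)} = -4 - H$
$z{\left(b \right)} = \frac{8}{5} + \frac{b}{5}$
$I = 432$ ($I = \left(6^{2} + 0\right) \left(8 - 2 \left(-4 - -2\right)\right) = \left(36 + 0\right) \left(8 - 2 \left(-4 + 2\right)\right) = 36 \left(8 - -4\right) = 36 \left(8 + 4\right) = 36 \cdot 12 = 432$)
$\left(z{\left(2 \right)} + I\right)^{2} = \left(\left(\frac{8}{5} + \frac{1}{5} \cdot 2\right) + 432\right)^{2} = \left(\left(\frac{8}{5} + \frac{2}{5}\right) + 432\right)^{2} = \left(2 + 432\right)^{2} = 434^{2} = 188356$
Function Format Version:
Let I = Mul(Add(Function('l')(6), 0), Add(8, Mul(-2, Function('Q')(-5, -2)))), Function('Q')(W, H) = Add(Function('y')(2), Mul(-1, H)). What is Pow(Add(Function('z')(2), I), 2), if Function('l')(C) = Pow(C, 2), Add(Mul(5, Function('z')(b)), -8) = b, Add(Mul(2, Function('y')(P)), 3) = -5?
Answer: 188356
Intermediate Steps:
Function('y')(P) = -4 (Function('y')(P) = Add(Rational(-3, 2), Mul(Rational(1, 2), -5)) = Add(Rational(-3, 2), Rational(-5, 2)) = -4)
Function('Q')(W, H) = Add(-4, Mul(-1, H))
Function('z')(b) = Add(Rational(8, 5), Mul(Rational(1, 5), b))
I = 432 (I = Mul(Add(Pow(6, 2), 0), Add(8, Mul(-2, Add(-4, Mul(-1, -2))))) = Mul(Add(36, 0), Add(8, Mul(-2, Add(-4, 2)))) = Mul(36, Add(8, Mul(-2, -2))) = Mul(36, Add(8, 4)) = Mul(36, 12) = 432)
Pow(Add(Function('z')(2), I), 2) = Pow(Add(Add(Rational(8, 5), Mul(Rational(1, 5), 2)), 432), 2) = Pow(Add(Add(Rational(8, 5), Rational(2, 5)), 432), 2) = Pow(Add(2, 432), 2) = Pow(434, 2) = 188356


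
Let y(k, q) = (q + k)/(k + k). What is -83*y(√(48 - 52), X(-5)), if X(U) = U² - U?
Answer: -83/2 + 1245*I/2 ≈ -41.5 + 622.5*I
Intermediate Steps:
y(k, q) = (k + q)/(2*k) (y(k, q) = (k + q)/((2*k)) = (k + q)*(1/(2*k)) = (k + q)/(2*k))
-83*y(√(48 - 52), X(-5)) = -83*(√(48 - 52) - 5*(-1 - 5))/(2*(√(48 - 52))) = -83*(√(-4) - 5*(-6))/(2*(√(-4))) = -83*(2*I + 30)/(2*(2*I)) = -83*(-I/2)*(30 + 2*I)/2 = -(-83)*I*(30 + 2*I)/4 = 83*I*(30 + 2*I)/4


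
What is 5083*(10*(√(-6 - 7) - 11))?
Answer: -559130 + 50830*I*√13 ≈ -5.5913e+5 + 1.8327e+5*I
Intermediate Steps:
5083*(10*(√(-6 - 7) - 11)) = 5083*(10*(√(-13) - 11)) = 5083*(10*(I*√13 - 11)) = 5083*(10*(-11 + I*√13)) = 5083*(-110 + 10*I*√13) = -559130 + 50830*I*√13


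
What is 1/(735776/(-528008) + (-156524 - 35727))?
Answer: -66001/12688850223 ≈ -5.2015e-6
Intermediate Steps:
1/(735776/(-528008) + (-156524 - 35727)) = 1/(735776*(-1/528008) - 192251) = 1/(-91972/66001 - 192251) = 1/(-12688850223/66001) = -66001/12688850223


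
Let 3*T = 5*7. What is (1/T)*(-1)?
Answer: -3/35 ≈ -0.085714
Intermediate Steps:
T = 35/3 (T = (5*7)/3 = (1/3)*35 = 35/3 ≈ 11.667)
(1/T)*(-1) = (1/(35/3))*(-1) = (1*(3/35))*(-1) = (3/35)*(-1) = -3/35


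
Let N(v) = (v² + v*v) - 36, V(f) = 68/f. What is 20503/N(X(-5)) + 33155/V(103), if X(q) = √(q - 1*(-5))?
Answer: 15193067/306 ≈ 49651.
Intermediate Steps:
X(q) = √(5 + q) (X(q) = √(q + 5) = √(5 + q))
N(v) = -36 + 2*v² (N(v) = (v² + v²) - 36 = 2*v² - 36 = -36 + 2*v²)
20503/N(X(-5)) + 33155/V(103) = 20503/(-36 + 2*(√(5 - 5))²) + 33155/((68/103)) = 20503/(-36 + 2*(√0)²) + 33155/((68*(1/103))) = 20503/(-36 + 2*0²) + 33155/(68/103) = 20503/(-36 + 2*0) + 33155*(103/68) = 20503/(-36 + 0) + 3414965/68 = 20503/(-36) + 3414965/68 = 20503*(-1/36) + 3414965/68 = -20503/36 + 3414965/68 = 15193067/306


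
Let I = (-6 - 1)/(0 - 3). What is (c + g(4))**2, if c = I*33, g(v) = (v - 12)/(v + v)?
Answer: 5776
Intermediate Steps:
I = 7/3 (I = -7/(-3) = -7*(-1/3) = 7/3 ≈ 2.3333)
g(v) = (-12 + v)/(2*v) (g(v) = (-12 + v)/((2*v)) = (-12 + v)*(1/(2*v)) = (-12 + v)/(2*v))
c = 77 (c = (7/3)*33 = 77)
(c + g(4))**2 = (77 + (1/2)*(-12 + 4)/4)**2 = (77 + (1/2)*(1/4)*(-8))**2 = (77 - 1)**2 = 76**2 = 5776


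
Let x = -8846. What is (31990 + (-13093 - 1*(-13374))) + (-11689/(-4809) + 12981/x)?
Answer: 1372862675459/42540414 ≈ 32272.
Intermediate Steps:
(31990 + (-13093 - 1*(-13374))) + (-11689/(-4809) + 12981/x) = (31990 + (-13093 - 1*(-13374))) + (-11689/(-4809) + 12981/(-8846)) = (31990 + (-13093 + 13374)) + (-11689*(-1/4809) + 12981*(-1/8846)) = (31990 + 281) + (11689/4809 - 12981/8846) = 32271 + 40975265/42540414 = 1372862675459/42540414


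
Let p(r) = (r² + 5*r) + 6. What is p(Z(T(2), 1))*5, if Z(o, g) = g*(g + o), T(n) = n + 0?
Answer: 150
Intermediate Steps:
T(n) = n
p(r) = 6 + r² + 5*r
p(Z(T(2), 1))*5 = (6 + (1*(1 + 2))² + 5*(1*(1 + 2)))*5 = (6 + (1*3)² + 5*(1*3))*5 = (6 + 3² + 5*3)*5 = (6 + 9 + 15)*5 = 30*5 = 150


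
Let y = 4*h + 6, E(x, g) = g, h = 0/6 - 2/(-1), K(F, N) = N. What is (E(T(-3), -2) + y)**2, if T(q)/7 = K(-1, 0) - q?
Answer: 144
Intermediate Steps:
h = 2 (h = 0*(1/6) - 2*(-1) = 0 + 2 = 2)
T(q) = -7*q (T(q) = 7*(0 - q) = 7*(-q) = -7*q)
y = 14 (y = 4*2 + 6 = 8 + 6 = 14)
(E(T(-3), -2) + y)**2 = (-2 + 14)**2 = 12**2 = 144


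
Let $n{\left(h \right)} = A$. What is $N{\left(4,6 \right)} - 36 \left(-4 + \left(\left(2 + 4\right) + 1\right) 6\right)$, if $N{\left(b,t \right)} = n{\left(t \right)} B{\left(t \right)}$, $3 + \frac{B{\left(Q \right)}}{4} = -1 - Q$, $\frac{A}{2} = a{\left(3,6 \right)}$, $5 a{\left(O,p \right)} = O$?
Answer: $-1416$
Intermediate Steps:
$a{\left(O,p \right)} = \frac{O}{5}$
$A = \frac{6}{5}$ ($A = 2 \cdot \frac{1}{5} \cdot 3 = 2 \cdot \frac{3}{5} = \frac{6}{5} \approx 1.2$)
$B{\left(Q \right)} = -16 - 4 Q$ ($B{\left(Q \right)} = -12 + 4 \left(-1 - Q\right) = -12 - \left(4 + 4 Q\right) = -16 - 4 Q$)
$n{\left(h \right)} = \frac{6}{5}$
$N{\left(b,t \right)} = - \frac{96}{5} - \frac{24 t}{5}$ ($N{\left(b,t \right)} = \frac{6 \left(-16 - 4 t\right)}{5} = - \frac{96}{5} - \frac{24 t}{5}$)
$N{\left(4,6 \right)} - 36 \left(-4 + \left(\left(2 + 4\right) + 1\right) 6\right) = \left(- \frac{96}{5} - \frac{144}{5}\right) - 36 \left(-4 + \left(\left(2 + 4\right) + 1\right) 6\right) = \left(- \frac{96}{5} - \frac{144}{5}\right) - 36 \left(-4 + \left(6 + 1\right) 6\right) = -48 - 36 \left(-4 + 7 \cdot 6\right) = -48 - 36 \left(-4 + 42\right) = -48 - 1368 = -1416$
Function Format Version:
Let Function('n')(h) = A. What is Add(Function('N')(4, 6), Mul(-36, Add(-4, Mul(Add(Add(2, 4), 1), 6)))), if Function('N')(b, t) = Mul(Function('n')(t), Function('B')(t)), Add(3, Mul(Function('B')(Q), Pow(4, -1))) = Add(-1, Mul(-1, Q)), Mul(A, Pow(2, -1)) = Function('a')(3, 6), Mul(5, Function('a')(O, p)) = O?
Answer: -1416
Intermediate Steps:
Function('a')(O, p) = Mul(Rational(1, 5), O)
A = Rational(6, 5) (A = Mul(2, Mul(Rational(1, 5), 3)) = Mul(2, Rational(3, 5)) = Rational(6, 5) ≈ 1.2000)
Function('B')(Q) = Add(-16, Mul(-4, Q)) (Function('B')(Q) = Add(-12, Mul(4, Add(-1, Mul(-1, Q)))) = Add(-12, Add(-4, Mul(-4, Q))) = Add(-16, Mul(-4, Q)))
Function('n')(h) = Rational(6, 5)
Function('N')(b, t) = Add(Rational(-96, 5), Mul(Rational(-24, 5), t)) (Function('N')(b, t) = Mul(Rational(6, 5), Add(-16, Mul(-4, t))) = Add(Rational(-96, 5), Mul(Rational(-24, 5), t)))
Add(Function('N')(4, 6), Mul(-36, Add(-4, Mul(Add(Add(2, 4), 1), 6)))) = Add(Add(Rational(-96, 5), Mul(Rational(-24, 5), 6)), Mul(-36, Add(-4, Mul(Add(Add(2, 4), 1), 6)))) = Add(Add(Rational(-96, 5), Rational(-144, 5)), Mul(-36, Add(-4, Mul(Add(6, 1), 6)))) = Add(-48, Mul(-36, Add(-4, Mul(7, 6)))) = Add(-48, Mul(-36, Add(-4, 42))) = Add(-48, Mul(-36, 38)) = Add(-48, -1368) = -1416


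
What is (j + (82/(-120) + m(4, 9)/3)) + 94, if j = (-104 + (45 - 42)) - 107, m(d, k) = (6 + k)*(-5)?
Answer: -8381/60 ≈ -139.68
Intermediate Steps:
m(d, k) = -30 - 5*k
j = -208 (j = (-104 + 3) - 107 = -101 - 107 = -208)
(j + (82/(-120) + m(4, 9)/3)) + 94 = (-208 + (82/(-120) + (-30 - 5*9)/3)) + 94 = (-208 + (82*(-1/120) + (-30 - 45)*(1/3))) + 94 = (-208 + (-41/60 - 75*1/3)) + 94 = (-208 + (-41/60 - 25)) + 94 = (-208 - 1541/60) + 94 = -14021/60 + 94 = -8381/60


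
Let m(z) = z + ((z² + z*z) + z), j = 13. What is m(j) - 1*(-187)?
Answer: 551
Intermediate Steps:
m(z) = 2*z + 2*z² (m(z) = z + ((z² + z²) + z) = z + (2*z² + z) = z + (z + 2*z²) = 2*z + 2*z²)
m(j) - 1*(-187) = 2*13*(1 + 13) - 1*(-187) = 2*13*14 + 187 = 364 + 187 = 551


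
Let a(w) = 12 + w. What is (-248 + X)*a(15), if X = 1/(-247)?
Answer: -1653939/247 ≈ -6696.1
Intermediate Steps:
X = -1/247 ≈ -0.0040486
(-248 + X)*a(15) = (-248 - 1/247)*(12 + 15) = -61257/247*27 = -1653939/247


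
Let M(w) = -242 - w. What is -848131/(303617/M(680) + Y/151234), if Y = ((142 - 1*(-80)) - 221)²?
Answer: 29565369162247/11479303114 ≈ 2575.5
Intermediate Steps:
Y = 1 (Y = ((142 + 80) - 221)² = (222 - 221)² = 1² = 1)
-848131/(303617/M(680) + Y/151234) = -848131/(303617/(-242 - 1*680) + 1/151234) = -848131/(303617/(-242 - 680) + 1*(1/151234)) = -848131/(303617/(-922) + 1/151234) = -848131/(303617*(-1/922) + 1/151234) = -848131/(-303617/922 + 1/151234) = -848131/(-11479303114/34859437) = -848131*(-34859437/11479303114) = 29565369162247/11479303114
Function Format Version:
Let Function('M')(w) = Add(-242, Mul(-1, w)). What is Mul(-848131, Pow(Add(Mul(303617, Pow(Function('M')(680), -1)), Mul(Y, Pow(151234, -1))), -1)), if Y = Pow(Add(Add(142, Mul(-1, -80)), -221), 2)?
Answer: Rational(29565369162247, 11479303114) ≈ 2575.5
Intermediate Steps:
Y = 1 (Y = Pow(Add(Add(142, 80), -221), 2) = Pow(Add(222, -221), 2) = Pow(1, 2) = 1)
Mul(-848131, Pow(Add(Mul(303617, Pow(Function('M')(680), -1)), Mul(Y, Pow(151234, -1))), -1)) = Mul(-848131, Pow(Add(Mul(303617, Pow(Add(-242, Mul(-1, 680)), -1)), Mul(1, Pow(151234, -1))), -1)) = Mul(-848131, Pow(Add(Mul(303617, Pow(Add(-242, -680), -1)), Mul(1, Rational(1, 151234))), -1)) = Mul(-848131, Pow(Add(Mul(303617, Pow(-922, -1)), Rational(1, 151234)), -1)) = Mul(-848131, Pow(Add(Mul(303617, Rational(-1, 922)), Rational(1, 151234)), -1)) = Mul(-848131, Pow(Add(Rational(-303617, 922), Rational(1, 151234)), -1)) = Mul(-848131, Pow(Rational(-11479303114, 34859437), -1)) = Mul(-848131, Rational(-34859437, 11479303114)) = Rational(29565369162247, 11479303114)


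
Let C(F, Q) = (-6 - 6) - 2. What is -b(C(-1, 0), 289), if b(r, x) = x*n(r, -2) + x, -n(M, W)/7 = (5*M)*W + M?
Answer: 254609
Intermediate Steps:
n(M, W) = -7*M - 35*M*W (n(M, W) = -7*((5*M)*W + M) = -7*(5*M*W + M) = -7*(M + 5*M*W) = -7*M - 35*M*W)
C(F, Q) = -14 (C(F, Q) = -12 - 2 = -14)
b(r, x) = x + 63*r*x (b(r, x) = x*(-7*r*(1 + 5*(-2))) + x = x*(-7*r*(1 - 10)) + x = x*(-7*r*(-9)) + x = x*(63*r) + x = 63*r*x + x = x + 63*r*x)
-b(C(-1, 0), 289) = -289*(1 + 63*(-14)) = -289*(1 - 882) = -289*(-881) = -1*(-254609) = 254609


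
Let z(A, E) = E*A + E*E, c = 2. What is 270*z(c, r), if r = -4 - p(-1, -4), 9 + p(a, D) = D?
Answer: 26730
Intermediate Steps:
p(a, D) = -9 + D
r = 9 (r = -4 - (-9 - 4) = -4 - 1*(-13) = -4 + 13 = 9)
z(A, E) = E**2 + A*E (z(A, E) = A*E + E**2 = E**2 + A*E)
270*z(c, r) = 270*(9*(2 + 9)) = 270*(9*11) = 270*99 = 26730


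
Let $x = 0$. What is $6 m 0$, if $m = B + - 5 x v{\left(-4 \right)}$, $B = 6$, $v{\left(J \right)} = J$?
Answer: $0$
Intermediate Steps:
$m = 6$ ($m = 6 + \left(-5\right) 0 \left(-4\right) = 6 + 0 \left(-4\right) = 6 + 0 = 6$)
$6 m 0 = 6 \cdot 6 \cdot 0 = 36 \cdot 0 = 0$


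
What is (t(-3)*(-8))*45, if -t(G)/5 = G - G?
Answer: 0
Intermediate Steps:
t(G) = 0 (t(G) = -5*(G - G) = -5*0 = 0)
(t(-3)*(-8))*45 = (0*(-8))*45 = 0*45 = 0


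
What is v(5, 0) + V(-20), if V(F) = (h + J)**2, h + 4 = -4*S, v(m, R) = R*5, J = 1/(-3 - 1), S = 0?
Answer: 289/16 ≈ 18.063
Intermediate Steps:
J = -1/4 (J = 1/(-4) = -1/4 ≈ -0.25000)
v(m, R) = 5*R
h = -4 (h = -4 - 4*0 = -4 + 0 = -4)
V(F) = 289/16 (V(F) = (-4 - 1/4)**2 = (-17/4)**2 = 289/16)
v(5, 0) + V(-20) = 5*0 + 289/16 = 0 + 289/16 = 289/16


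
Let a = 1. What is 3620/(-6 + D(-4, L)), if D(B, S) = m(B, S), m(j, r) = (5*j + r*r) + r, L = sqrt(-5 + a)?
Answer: -13575/113 - 905*I/113 ≈ -120.13 - 8.0089*I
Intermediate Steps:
L = 2*I (L = sqrt(-5 + 1) = sqrt(-4) = 2*I ≈ 2.0*I)
m(j, r) = r + r**2 + 5*j (m(j, r) = (5*j + r**2) + r = (r**2 + 5*j) + r = r + r**2 + 5*j)
D(B, S) = S + S**2 + 5*B
3620/(-6 + D(-4, L)) = 3620/(-6 + (2*I + (2*I)**2 + 5*(-4))) = 3620/(-6 + (2*I - 4 - 20)) = 3620/(-6 + (-24 + 2*I)) = 3620/(-30 + 2*I) = 3620*((-30 - 2*I)/904) = 905*(-30 - 2*I)/226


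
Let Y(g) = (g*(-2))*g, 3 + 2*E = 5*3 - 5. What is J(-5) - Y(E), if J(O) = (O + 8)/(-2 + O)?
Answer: 337/14 ≈ 24.071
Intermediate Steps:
E = 7/2 (E = -3/2 + (5*3 - 5)/2 = -3/2 + (15 - 5)/2 = -3/2 + (1/2)*10 = -3/2 + 5 = 7/2 ≈ 3.5000)
Y(g) = -2*g**2 (Y(g) = (-2*g)*g = -2*g**2)
J(O) = (8 + O)/(-2 + O)
J(-5) - Y(E) = (8 - 5)/(-2 - 5) - (-2)*(7/2)**2 = 3/(-7) - (-2)*49/4 = -1/7*3 - 1*(-49/2) = -3/7 + 49/2 = 337/14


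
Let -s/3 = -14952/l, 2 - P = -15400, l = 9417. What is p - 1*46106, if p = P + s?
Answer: -96364904/3139 ≈ -30699.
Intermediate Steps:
P = 15402 (P = 2 - 1*(-15400) = 2 + 15400 = 15402)
s = 14952/3139 (s = -(-44856)/9417 = -3*(-4984/3139) = 14952/3139 ≈ 4.7633)
p = 48361830/3139 (p = 15402 + 14952/3139 = 48361830/3139 ≈ 15407.)
p - 1*46106 = 48361830/3139 - 1*46106 = 48361830/3139 - 46106 = -96364904/3139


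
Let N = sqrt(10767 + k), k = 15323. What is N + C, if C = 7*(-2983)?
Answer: -20881 + sqrt(26090) ≈ -20719.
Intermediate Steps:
C = -20881
N = sqrt(26090) (N = sqrt(10767 + 15323) = sqrt(26090) ≈ 161.52)
N + C = sqrt(26090) - 20881 = -20881 + sqrt(26090)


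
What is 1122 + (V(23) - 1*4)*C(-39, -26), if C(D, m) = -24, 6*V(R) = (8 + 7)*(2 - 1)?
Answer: 1158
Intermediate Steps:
V(R) = 5/2 (V(R) = ((8 + 7)*(2 - 1))/6 = (15*1)/6 = (1/6)*15 = 5/2)
1122 + (V(23) - 1*4)*C(-39, -26) = 1122 + (5/2 - 1*4)*(-24) = 1122 + (5/2 - 4)*(-24) = 1122 - 3/2*(-24) = 1122 + 36 = 1158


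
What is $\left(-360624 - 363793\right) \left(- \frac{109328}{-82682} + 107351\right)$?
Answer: $- \frac{3215000572852035}{41341} \approx -7.7768 \cdot 10^{10}$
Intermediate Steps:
$\left(-360624 - 363793\right) \left(- \frac{109328}{-82682} + 107351\right) = - 724417 \left(\left(-109328\right) \left(- \frac{1}{82682}\right) + 107351\right) = - 724417 \left(\frac{54664}{41341} + 107351\right) = \left(-724417\right) \frac{4438052355}{41341} = - \frac{3215000572852035}{41341}$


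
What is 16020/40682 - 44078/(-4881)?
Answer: 935687408/99284421 ≈ 9.4243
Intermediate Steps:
16020/40682 - 44078/(-4881) = 16020*(1/40682) - 44078*(-1/4881) = 8010/20341 + 44078/4881 = 935687408/99284421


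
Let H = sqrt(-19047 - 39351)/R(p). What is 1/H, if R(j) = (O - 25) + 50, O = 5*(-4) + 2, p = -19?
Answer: -7*I*sqrt(58398)/58398 ≈ -0.028967*I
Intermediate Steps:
O = -18 (O = -20 + 2 = -18)
R(j) = 7 (R(j) = (-18 - 25) + 50 = -43 + 50 = 7)
H = I*sqrt(58398)/7 (H = sqrt(-19047 - 39351)/7 = sqrt(-58398)*(1/7) = (I*sqrt(58398))*(1/7) = I*sqrt(58398)/7 ≈ 34.522*I)
1/H = 1/(I*sqrt(58398)/7) = -7*I*sqrt(58398)/58398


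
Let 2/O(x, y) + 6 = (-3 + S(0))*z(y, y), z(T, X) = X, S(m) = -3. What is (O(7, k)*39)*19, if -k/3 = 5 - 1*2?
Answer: 247/8 ≈ 30.875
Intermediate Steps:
k = -9 (k = -3*(5 - 1*2) = -3*(5 - 2) = -3*3 = -9)
O(x, y) = 2/(-6 - 6*y) (O(x, y) = 2/(-6 + (-3 - 3)*y) = 2/(-6 - 6*y))
(O(7, k)*39)*19 = (-1/(3 + 3*(-9))*39)*19 = (-1/(3 - 27)*39)*19 = (-1/(-24)*39)*19 = (-1*(-1/24)*39)*19 = ((1/24)*39)*19 = (13/8)*19 = 247/8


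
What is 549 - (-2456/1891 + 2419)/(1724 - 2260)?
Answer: 561025097/1013576 ≈ 553.51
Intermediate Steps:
549 - (-2456/1891 + 2419)/(1724 - 2260) = 549 - (-2456*1/1891 + 2419)/(-536) = 549 - (-2456/1891 + 2419)*(-1)/536 = 549 - 4571873*(-1)/(1891*536) = 549 - 1*(-4571873/1013576) = 549 + 4571873/1013576 = 561025097/1013576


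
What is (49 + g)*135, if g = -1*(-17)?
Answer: 8910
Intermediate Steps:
g = 17
(49 + g)*135 = (49 + 17)*135 = 66*135 = 8910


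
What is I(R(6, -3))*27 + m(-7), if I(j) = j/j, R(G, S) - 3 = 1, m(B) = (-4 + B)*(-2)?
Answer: 49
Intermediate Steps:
m(B) = 8 - 2*B
R(G, S) = 4 (R(G, S) = 3 + 1 = 4)
I(j) = 1
I(R(6, -3))*27 + m(-7) = 1*27 + (8 - 2*(-7)) = 27 + (8 + 14) = 27 + 22 = 49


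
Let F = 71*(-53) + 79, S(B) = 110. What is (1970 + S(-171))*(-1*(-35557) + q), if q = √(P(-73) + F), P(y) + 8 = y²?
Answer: 73958560 + 2080*√1637 ≈ 7.4043e+7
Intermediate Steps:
P(y) = -8 + y²
F = -3684 (F = -3763 + 79 = -3684)
q = √1637 (q = √((-8 + (-73)²) - 3684) = √((-8 + 5329) - 3684) = √(5321 - 3684) = √1637 ≈ 40.460)
(1970 + S(-171))*(-1*(-35557) + q) = (1970 + 110)*(-1*(-35557) + √1637) = 2080*(35557 + √1637) = 73958560 + 2080*√1637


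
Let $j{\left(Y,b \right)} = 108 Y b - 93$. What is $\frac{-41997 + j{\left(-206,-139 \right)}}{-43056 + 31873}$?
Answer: $- \frac{3050382}{11183} \approx -272.77$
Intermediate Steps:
$j{\left(Y,b \right)} = -93 + 108 Y b$ ($j{\left(Y,b \right)} = 108 Y b - 93 = -93 + 108 Y b$)
$\frac{-41997 + j{\left(-206,-139 \right)}}{-43056 + 31873} = \frac{-41997 - \left(93 + 22248 \left(-139\right)\right)}{-43056 + 31873} = \frac{-41997 + \left(-93 + 3092472\right)}{-11183} = \left(-41997 + 3092379\right) \left(- \frac{1}{11183}\right) = 3050382 \left(- \frac{1}{11183}\right) = - \frac{3050382}{11183}$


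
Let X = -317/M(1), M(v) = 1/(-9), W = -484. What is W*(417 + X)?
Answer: -1582680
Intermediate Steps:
M(v) = -⅑
X = 2853 (X = -317/(-⅑) = -317*(-9) = 2853)
W*(417 + X) = -484*(417 + 2853) = -484*3270 = -1582680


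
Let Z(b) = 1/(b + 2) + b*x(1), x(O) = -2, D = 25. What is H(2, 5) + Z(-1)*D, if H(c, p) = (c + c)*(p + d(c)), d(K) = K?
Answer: 103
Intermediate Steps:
H(c, p) = 2*c*(c + p) (H(c, p) = (c + c)*(p + c) = (2*c)*(c + p) = 2*c*(c + p))
Z(b) = 1/(2 + b) - 2*b (Z(b) = 1/(b + 2) + b*(-2) = 1/(2 + b) - 2*b)
H(2, 5) + Z(-1)*D = 2*2*(2 + 5) + ((1 - 4*(-1) - 2*(-1)²)/(2 - 1))*25 = 2*2*7 + ((1 + 4 - 2*1)/1)*25 = 28 + (1*(1 + 4 - 2))*25 = 28 + (1*3)*25 = 28 + 3*25 = 28 + 75 = 103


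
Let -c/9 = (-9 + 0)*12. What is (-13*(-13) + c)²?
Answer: 1301881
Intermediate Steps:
c = 972 (c = -9*(-9 + 0)*12 = -(-81)*12 = -9*(-108) = 972)
(-13*(-13) + c)² = (-13*(-13) + 972)² = (169 + 972)² = 1141² = 1301881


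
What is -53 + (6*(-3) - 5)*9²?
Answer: -1916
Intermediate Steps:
-53 + (6*(-3) - 5)*9² = -53 + (-18 - 5)*81 = -53 - 23*81 = -53 - 1863 = -1916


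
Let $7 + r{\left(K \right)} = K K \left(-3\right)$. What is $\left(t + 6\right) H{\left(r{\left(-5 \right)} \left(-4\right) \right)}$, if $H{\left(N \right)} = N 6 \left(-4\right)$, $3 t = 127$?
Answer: $-380480$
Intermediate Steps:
$t = \frac{127}{3}$ ($t = \frac{1}{3} \cdot 127 = \frac{127}{3} \approx 42.333$)
$r{\left(K \right)} = -7 - 3 K^{2}$ ($r{\left(K \right)} = -7 + K K \left(-3\right) = -7 + K^{2} \left(-3\right) = -7 - 3 K^{2}$)
$H{\left(N \right)} = - 24 N$ ($H{\left(N \right)} = 6 N \left(-4\right) = - 24 N$)
$\left(t + 6\right) H{\left(r{\left(-5 \right)} \left(-4\right) \right)} = \left(\frac{127}{3} + 6\right) \left(- 24 \left(-7 - 3 \left(-5\right)^{2}\right) \left(-4\right)\right) = \frac{145 \left(- 24 \left(-7 - 75\right) \left(-4\right)\right)}{3} = \frac{145 \left(- 24 \left(\left(-82\right) \left(-4\right)\right)\right)}{3} = \frac{145 \left(\left(-24\right) 328\right)}{3} = \frac{145}{3} \left(-7872\right) = -380480$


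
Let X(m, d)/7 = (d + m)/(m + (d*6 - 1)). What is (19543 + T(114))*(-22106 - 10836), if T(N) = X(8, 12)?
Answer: -50863666854/79 ≈ -6.4384e+8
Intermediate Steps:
X(m, d) = 7*(d + m)/(-1 + m + 6*d) (X(m, d) = 7*((d + m)/(m + (d*6 - 1))) = 7*((d + m)/(m + (6*d - 1))) = 7*((d + m)/(m + (-1 + 6*d))) = 7*((d + m)/(-1 + m + 6*d)) = 7*(d + m)/(-1 + m + 6*d))
T(N) = 140/79 (T(N) = 7*(12 + 8)/(-1 + 8 + 6*12) = 7*20/(-1 + 8 + 72) = 7*20/79 = 7*(1/79)*20 = 140/79)
(19543 + T(114))*(-22106 - 10836) = (19543 + 140/79)*(-22106 - 10836) = (1544037/79)*(-32942) = -50863666854/79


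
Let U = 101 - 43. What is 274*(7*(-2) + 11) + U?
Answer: -764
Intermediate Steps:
U = 58
274*(7*(-2) + 11) + U = 274*(7*(-2) + 11) + 58 = 274*(-14 + 11) + 58 = 274*(-3) + 58 = -822 + 58 = -764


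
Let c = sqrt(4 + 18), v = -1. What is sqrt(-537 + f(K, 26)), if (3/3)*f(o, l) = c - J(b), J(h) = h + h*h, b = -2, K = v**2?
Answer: sqrt(-539 + sqrt(22)) ≈ 23.115*I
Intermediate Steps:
K = 1 (K = (-1)**2 = 1)
J(h) = h + h**2
c = sqrt(22) ≈ 4.6904
f(o, l) = -2 + sqrt(22) (f(o, l) = sqrt(22) - (-2)*(1 - 2) = sqrt(22) - (-2)*(-1) = sqrt(22) - 1*2 = sqrt(22) - 2 = -2 + sqrt(22))
sqrt(-537 + f(K, 26)) = sqrt(-537 + (-2 + sqrt(22))) = sqrt(-539 + sqrt(22))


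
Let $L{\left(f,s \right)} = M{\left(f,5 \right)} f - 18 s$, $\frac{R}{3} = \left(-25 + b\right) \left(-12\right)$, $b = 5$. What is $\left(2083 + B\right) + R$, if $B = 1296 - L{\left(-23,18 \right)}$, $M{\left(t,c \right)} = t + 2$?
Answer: $3940$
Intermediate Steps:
$M{\left(t,c \right)} = 2 + t$
$R = 720$ ($R = 3 \left(-25 + 5\right) \left(-12\right) = 3 \left(\left(-20\right) \left(-12\right)\right) = 3 \cdot 240 = 720$)
$L{\left(f,s \right)} = - 18 s + f \left(2 + f\right)$ ($L{\left(f,s \right)} = \left(2 + f\right) f - 18 s = f \left(2 + f\right) - 18 s = - 18 s + f \left(2 + f\right)$)
$B = 1137$ ($B = 1296 - \left(\left(-18\right) 18 - 23 \left(2 - 23\right)\right) = 1296 - \left(-324 - -483\right) = 1296 - \left(-324 + 483\right) = 1296 - 159 = 1137$)
$\left(2083 + B\right) + R = \left(2083 + 1137\right) + 720 = 3220 + 720 = 3940$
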